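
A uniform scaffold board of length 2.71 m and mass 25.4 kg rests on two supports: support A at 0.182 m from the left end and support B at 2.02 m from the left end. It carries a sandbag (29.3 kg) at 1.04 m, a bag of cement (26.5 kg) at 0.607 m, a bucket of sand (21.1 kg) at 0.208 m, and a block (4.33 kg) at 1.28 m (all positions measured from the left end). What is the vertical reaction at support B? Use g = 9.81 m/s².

R_B ≈ 382 N

Choose support A as the axis so its reaction then has zero moment arm.
Beam weight: 25.4 × 9.81 = 249.2 N down at 1.355 m → arm 1.173 m, τ = 249.2 × 1.173 = 292.3 N·m clockwise.
Sandbag: 29.3 × 9.81 = 287.4 N down at 1.04 m → arm 0.858 m, τ = 287.4 × 0.858 = 246.6 N·m clockwise.
Bag of cement: 26.5 × 9.81 = 260 N down at 0.607 m → arm 0.425 m, τ = 260 × 0.425 = 110.5 N·m clockwise.
Bucket of sand: 21.1 × 9.81 = 207 N down at 0.208 m → arm 0.026 m, τ = 207 × 0.026 = 5.382 N·m clockwise.
Block: 4.33 × 9.81 = 42.48 N down at 1.28 m → arm 1.098 m, τ = 42.48 × 1.098 = 46.64 N·m clockwise.
Net load moment about support A = 701.4 N·m clockwise.
Reaction R at support B is upward at 2.02 m, arm 1.838 m → moment R × 1.838 counterclockwise.
Στ = 0 ⇒ R × 1.838 = 701.4 ⇒ R = 382 N.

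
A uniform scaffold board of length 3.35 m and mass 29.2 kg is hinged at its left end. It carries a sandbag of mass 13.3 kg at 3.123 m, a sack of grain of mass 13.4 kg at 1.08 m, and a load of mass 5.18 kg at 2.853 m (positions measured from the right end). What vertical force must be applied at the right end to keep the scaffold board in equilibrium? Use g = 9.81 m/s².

Sum moments about the left end (the unknown pivot reaction has zero arm there).
Beam weight: 29.2 × 9.81 = 286.5 N down at 1.675 m → arm 1.675 m, τ = 286.5 × 1.675 = 479.9 N·m clockwise.
Sandbag: 13.3 × 9.81 = 130.5 N down at 3.123 m → arm 0.227 m, τ = 130.5 × 0.227 = 29.62 N·m clockwise.
Sack of grain: 13.4 × 9.81 = 131.5 N down at 1.08 m → arm 2.27 m, τ = 131.5 × 2.27 = 298.5 N·m clockwise.
Load: 5.18 × 9.81 = 50.82 N down at 2.853 m → arm 0.497 m, τ = 50.82 × 0.497 = 25.26 N·m clockwise.
Net moment of the loads = 833.3 N·m clockwise.
The upward force F acts at the right end, arm 3.35 m, giving F × 3.35 counterclockwise.
Balancing moments: F × 3.35 = 833.3, giving F = 833.3 / 3.35 = 249 N.

F ≈ 249 N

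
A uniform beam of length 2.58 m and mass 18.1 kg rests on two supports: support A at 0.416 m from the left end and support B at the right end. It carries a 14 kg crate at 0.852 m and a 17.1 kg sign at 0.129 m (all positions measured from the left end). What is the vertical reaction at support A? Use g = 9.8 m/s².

R_A ≈ 405 N

Sum moments about support B (its reaction then has zero moment arm).
Beam weight: 18.1 × 9.8 = 177.4 N down at 1.29 m → arm 1.29 m, τ = 177.4 × 1.29 = 228.8 N·m counterclockwise.
Crate: 14 × 9.8 = 137.2 N down at 0.852 m → arm 1.728 m, τ = 137.2 × 1.728 = 237.1 N·m counterclockwise.
Sign: 17.1 × 9.8 = 167.6 N down at 0.129 m → arm 2.451 m, τ = 167.6 × 2.451 = 410.8 N·m counterclockwise.
Net load moment about support B = 876.7 N·m counterclockwise.
Reaction R at support A is upward at 0.416 m, arm 2.164 m → moment R × 2.164 clockwise.
Setting net torque to zero: R × 2.164 = 876.7 → R = 405 N.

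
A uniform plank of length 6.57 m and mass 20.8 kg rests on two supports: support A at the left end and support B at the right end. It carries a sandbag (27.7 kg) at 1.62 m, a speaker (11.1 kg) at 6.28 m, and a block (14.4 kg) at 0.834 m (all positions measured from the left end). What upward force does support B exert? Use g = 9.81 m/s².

Choose support A as the axis so its reaction then has zero moment arm.
Beam weight: 20.8 × 9.81 = 204 N down at 3.285 m → arm 3.285 m, τ = 204 × 3.285 = 670.1 N·m clockwise.
Sandbag: 27.7 × 9.81 = 271.7 N down at 1.62 m → arm 1.62 m, τ = 271.7 × 1.62 = 440.2 N·m clockwise.
Speaker: 11.1 × 9.81 = 108.9 N down at 6.28 m → arm 6.28 m, τ = 108.9 × 6.28 = 683.9 N·m clockwise.
Block: 14.4 × 9.81 = 141.3 N down at 0.834 m → arm 0.834 m, τ = 141.3 × 0.834 = 117.8 N·m clockwise.
Net load moment about support A = 1912 N·m clockwise.
Reaction R at support B is upward at 6.57 m, arm 6.57 m → moment R × 6.57 counterclockwise.
Στ = 0 ⇒ R × 6.57 = 1912 ⇒ R = 291 N.

R_B ≈ 291 N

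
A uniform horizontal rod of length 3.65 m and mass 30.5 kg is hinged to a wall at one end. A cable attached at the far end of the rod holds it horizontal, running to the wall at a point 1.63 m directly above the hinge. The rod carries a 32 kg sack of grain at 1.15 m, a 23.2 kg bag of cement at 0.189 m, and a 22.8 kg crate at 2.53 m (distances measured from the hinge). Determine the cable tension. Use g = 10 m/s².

T ≈ 1040 N

Sum moments about the hinge (the unknown hinge reaction has zero arm there).
Beam weight: 30.5 × 10 = 305 N down at 1.825 m → arm 1.825 m, τ = 305 × 1.825 = 556.6 N·m clockwise.
Sack of grain: 32 × 10 = 320 N down at 1.15 m → arm 1.15 m, τ = 320 × 1.15 = 368 N·m clockwise.
Bag of cement: 23.2 × 10 = 232 N down at 0.189 m → arm 0.189 m, τ = 232 × 0.189 = 43.85 N·m clockwise.
Crate: 22.8 × 10 = 228 N down at 2.53 m → arm 2.53 m, τ = 228 × 2.53 = 576.8 N·m clockwise.
Total clockwise load moment = 1545 N·m.
The cable tension T acts at 3.65 m; only its component perpendicular to the rod, T sinθ, produces torque. sinθ = h/√(h²+d²) = 1.63/√(1.63²+3.65²) = 0.4078.
Στ = 0 ⇒ T × 3.65 × 0.4078 = 1545 ⇒ T = 1545 / 1.488 = 1040 N.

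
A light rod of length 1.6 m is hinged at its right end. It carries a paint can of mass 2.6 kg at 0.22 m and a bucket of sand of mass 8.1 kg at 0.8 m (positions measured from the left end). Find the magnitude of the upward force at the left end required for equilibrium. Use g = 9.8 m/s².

F ≈ 61.7 N

Take moments about the right end.
Paint can: 2.6 × 9.8 = 25.48 N down at 0.22 m → arm 1.38 m, τ = 25.48 × 1.38 = 35.16 N·m counterclockwise.
Bucket of sand: 8.1 × 9.8 = 79.38 N down at 0.8 m → arm 0.8 m, τ = 79.38 × 0.8 = 63.5 N·m counterclockwise.
Net moment of the loads = 98.66 N·m counterclockwise.
The upward force F acts at the left end, arm 1.6 m, giving F × 1.6 clockwise.
Στ = 0 ⇒ F × 1.6 = 98.66 ⇒ F = 98.66 / 1.6 = 61.7 N.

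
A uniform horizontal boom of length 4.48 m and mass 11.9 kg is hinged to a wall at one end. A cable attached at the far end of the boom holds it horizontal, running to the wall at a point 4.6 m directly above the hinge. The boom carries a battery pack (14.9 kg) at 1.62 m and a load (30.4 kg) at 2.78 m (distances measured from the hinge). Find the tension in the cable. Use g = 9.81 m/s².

Sum moments about the hinge (the unknown hinge reaction has zero arm there).
Beam weight: 11.9 × 9.81 = 116.7 N down at 2.24 m → arm 2.24 m, τ = 116.7 × 2.24 = 261.4 N·m clockwise.
Battery pack: 14.9 × 9.81 = 146.2 N down at 1.62 m → arm 1.62 m, τ = 146.2 × 1.62 = 236.8 N·m clockwise.
Load: 30.4 × 9.81 = 298.2 N down at 2.78 m → arm 2.78 m, τ = 298.2 × 2.78 = 829 N·m clockwise.
Total clockwise load moment = 1327 N·m.
The cable tension T acts at 4.48 m; only its component perpendicular to the boom, T sinθ, produces torque. sinθ = h/√(h²+d²) = 4.6/√(4.6²+4.48²) = 0.7164.
Setting net torque to zero: T × 4.48 × 0.7164 = 1327 → T = 1327 / 3.209 = 414 N.

T ≈ 414 N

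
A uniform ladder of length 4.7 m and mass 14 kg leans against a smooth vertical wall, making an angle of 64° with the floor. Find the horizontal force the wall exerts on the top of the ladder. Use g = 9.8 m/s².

Taking torques about the foot of the ladder:
Ladder weight 14×9.8 = 137.2 N acts at 2.35 m along the ladder; its horizontal arm is 2.35·cos64° = 1.03 m → τ = 141.3 N·m clockwise.
Wall normal N acts horizontally at the top; its moment arm is the height L sinθ = 4.7·sin64° = 4.224 m, counterclockwise.
Setting net torque to zero: N × 4.224 = 141.3 → N = 33.5 N.

N_wall ≈ 33.5 N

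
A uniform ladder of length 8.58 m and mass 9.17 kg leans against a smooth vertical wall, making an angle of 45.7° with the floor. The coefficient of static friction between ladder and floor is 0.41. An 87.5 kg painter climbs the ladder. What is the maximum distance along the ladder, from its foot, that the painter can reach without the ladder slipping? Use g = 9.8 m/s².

Sum moments about the foot of the ladder (the floor normal and friction both act there and drop out).
Ladder weight 9.17×9.8 = 89.87 N acts at 4.29 m along the ladder; its horizontal arm is 4.29·cos45.7° = 2.996 m → τ = 269.3 N·m clockwise.
Painter weight 87.5×9.8 = 857.5 N at distance d → arm d·cos45.7° → τ = 857.5·d·0.6984 clockwise.
Wall normal N at the top has arm L sinθ = 6.141 m counterclockwise, so Στ = 0 gives N·6.141 = 269.3 + 598.9·d.
ΣFy = 0 ⇒ N_floor = 947.4 N, so the maximum friction is μ_s·N_floor = 0.41×947.4 = 388.4 N. ΣFx = 0 ⇒ N_wall = f, so at the slipping point N = 388.4 N.
Substituting: 388.4×6.141 = 269.3 + 598.9·d ⇒ d = (2385 − 269.3) / 598.9 = 3.53 m.

d ≈ 3.53 m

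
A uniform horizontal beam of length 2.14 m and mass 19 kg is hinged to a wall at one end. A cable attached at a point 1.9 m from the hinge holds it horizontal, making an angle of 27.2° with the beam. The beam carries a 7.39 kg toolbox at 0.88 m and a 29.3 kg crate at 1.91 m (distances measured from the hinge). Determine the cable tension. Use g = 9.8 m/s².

About the hinge:
Beam weight: 19 × 9.8 = 186.2 N down at 1.07 m → arm 1.07 m, τ = 186.2 × 1.07 = 199.2 N·m clockwise.
Toolbox: 7.39 × 9.8 = 72.42 N down at 0.88 m → arm 0.88 m, τ = 72.42 × 0.88 = 63.73 N·m clockwise.
Crate: 29.3 × 9.8 = 287.1 N down at 1.91 m → arm 1.91 m, τ = 287.1 × 1.91 = 548.4 N·m clockwise.
Total clockwise load moment = 811.3 N·m.
The cable tension T acts at 1.9 m; only its component perpendicular to the beam, T sinθ, produces torque. sin 27.2° = 0.4571.
Balancing moments: T × 1.9 × 0.4571 = 811.3, giving T = 811.3 / 0.8685 = 934 N.

T ≈ 934 N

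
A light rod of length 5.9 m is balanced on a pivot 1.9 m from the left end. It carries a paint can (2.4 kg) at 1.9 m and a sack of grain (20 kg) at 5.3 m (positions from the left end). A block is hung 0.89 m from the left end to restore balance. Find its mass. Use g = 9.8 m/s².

m ≈ 67.3 kg

Taking torques about the pivot (at 1.9 m from the left end):
Paint can: acts at the pivot, moment arm 0 → no torque.
Sack of grain: 20 × 9.8 = 196 N down at 5.3 m → arm 3.4 m, τ = 196 × 3.4 = 666.4 N·m clockwise.
Net moment of known loads = 666.4 N·m clockwise.
An unknown mass m at 0.89 m has arm 1.01 m; its moment is m·g·1.01 counterclockwise.
Στ = 0 ⇒ m × 9.8 × 1.01 = 666.4 ⇒ m = 666.4 / (9.8 × 1.01) = 67.3 kg.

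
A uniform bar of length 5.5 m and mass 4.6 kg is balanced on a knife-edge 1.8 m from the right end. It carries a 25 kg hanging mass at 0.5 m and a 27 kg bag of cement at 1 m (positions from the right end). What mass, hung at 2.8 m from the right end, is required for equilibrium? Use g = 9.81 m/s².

Sum moments about the knife-edge (at 1.8 m from the right end) (the support reaction has zero arm there).
Beam weight: 4.6 × 9.81 = 45.13 N down at 2.75 m → arm 0.95 m, τ = 45.13 × 0.95 = 42.87 N·m counterclockwise.
Hanging mass: 25 × 9.81 = 245.2 N down at 0.5 m → arm 1.3 m, τ = 245.2 × 1.3 = 318.8 N·m clockwise.
Bag of cement: 27 × 9.81 = 264.9 N down at 1 m → arm 0.8 m, τ = 264.9 × 0.8 = 211.9 N·m clockwise.
Net moment of known loads = 487.8 N·m clockwise.
An unknown mass m at 2.8 m has arm 1 m; its moment is m·g·1 counterclockwise.
Στ = 0 ⇒ m × 9.81 × 1 = 487.8 ⇒ m = 487.8 / (9.81 × 1) = 49.7 kg.

m ≈ 49.7 kg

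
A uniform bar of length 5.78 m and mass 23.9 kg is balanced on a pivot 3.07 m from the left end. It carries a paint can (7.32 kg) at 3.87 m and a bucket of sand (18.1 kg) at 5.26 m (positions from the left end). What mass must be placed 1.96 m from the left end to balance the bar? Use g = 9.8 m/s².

m ≈ 37.1 kg

Take moments about the pivot (at 3.07 m from the left end).
Beam weight: 23.9 × 9.8 = 234.2 N down at 2.89 m → arm 0.18 m, τ = 234.2 × 0.18 = 42.16 N·m counterclockwise.
Paint can: 7.32 × 9.8 = 71.74 N down at 3.87 m → arm 0.8 m, τ = 71.74 × 0.8 = 57.39 N·m clockwise.
Bucket of sand: 18.1 × 9.8 = 177.4 N down at 5.26 m → arm 2.19 m, τ = 177.4 × 2.19 = 388.5 N·m clockwise.
Net moment of known loads = 403.7 N·m clockwise.
An unknown mass m at 1.96 m has arm 1.11 m; its moment is m·g·1.11 counterclockwise.
Setting net torque to zero: m × 9.8 × 1.11 = 403.7 → m = 403.7 / (9.8 × 1.11) = 37.1 kg.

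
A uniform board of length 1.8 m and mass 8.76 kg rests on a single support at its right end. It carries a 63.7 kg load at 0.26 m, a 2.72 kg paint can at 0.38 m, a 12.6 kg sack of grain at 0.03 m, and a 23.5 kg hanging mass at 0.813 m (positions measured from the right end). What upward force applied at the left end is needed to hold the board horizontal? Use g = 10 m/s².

F ≈ 250 N

Sum moments about the right end (the unknown pivot reaction has zero arm there).
Beam weight: 8.76 × 10 = 87.6 N down at 0.9 m → arm 0.9 m, τ = 87.6 × 0.9 = 78.84 N·m counterclockwise.
Load: 63.7 × 10 = 637 N down at 0.26 m → arm 0.26 m, τ = 637 × 0.26 = 165.6 N·m counterclockwise.
Paint can: 2.72 × 10 = 27.2 N down at 0.38 m → arm 0.38 m, τ = 27.2 × 0.38 = 10.34 N·m counterclockwise.
Sack of grain: 12.6 × 10 = 126 N down at 0.03 m → arm 0.03 m, τ = 126 × 0.03 = 3.78 N·m counterclockwise.
Hanging mass: 23.5 × 10 = 235 N down at 0.813 m → arm 0.813 m, τ = 235 × 0.813 = 191.1 N·m counterclockwise.
Net moment of the loads = 449.7 N·m counterclockwise.
The upward force F acts at the left end, arm 1.8 m, giving F × 1.8 clockwise.
Setting net torque to zero: F × 1.8 = 449.7 → F = 449.7 / 1.8 = 250 N.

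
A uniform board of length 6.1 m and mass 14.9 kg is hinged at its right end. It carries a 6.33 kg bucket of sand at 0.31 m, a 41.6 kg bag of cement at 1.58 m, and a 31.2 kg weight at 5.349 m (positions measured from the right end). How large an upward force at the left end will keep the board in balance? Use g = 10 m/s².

F ≈ 459 N

About the right end:
Beam weight: 14.9 × 10 = 149 N down at 3.05 m → arm 3.05 m, τ = 149 × 3.05 = 454.4 N·m counterclockwise.
Bucket of sand: 6.33 × 10 = 63.3 N down at 0.31 m → arm 0.31 m, τ = 63.3 × 0.31 = 19.62 N·m counterclockwise.
Bag of cement: 41.6 × 10 = 416 N down at 1.58 m → arm 1.58 m, τ = 416 × 1.58 = 657.3 N·m counterclockwise.
Weight: 31.2 × 10 = 312 N down at 5.349 m → arm 5.349 m, τ = 312 × 5.349 = 1669 N·m counterclockwise.
Net moment of the loads = 2800 N·m counterclockwise.
The upward force F acts at the left end, arm 6.1 m, giving F × 6.1 clockwise.
Setting net torque to zero: F × 6.1 = 2800 → F = 2800 / 6.1 = 459 N.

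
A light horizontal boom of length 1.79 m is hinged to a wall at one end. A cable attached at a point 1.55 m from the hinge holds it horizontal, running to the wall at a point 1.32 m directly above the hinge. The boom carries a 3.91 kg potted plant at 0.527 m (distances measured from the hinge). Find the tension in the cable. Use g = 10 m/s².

Take moments about the hinge.
Potted plant: 3.91 × 10 = 39.1 N down at 0.527 m → arm 0.527 m, τ = 39.1 × 0.527 = 20.61 N·m clockwise.
Total clockwise load moment = 20.61 N·m.
The cable tension T acts at 1.55 m; only its component perpendicular to the boom, T sinθ, produces torque. sinθ = h/√(h²+d²) = 1.32/√(1.32²+1.55²) = 0.6484.
Setting net torque to zero: T × 1.55 × 0.6484 = 20.61 → T = 20.61 / 1.005 = 20.5 N.

T ≈ 20.5 N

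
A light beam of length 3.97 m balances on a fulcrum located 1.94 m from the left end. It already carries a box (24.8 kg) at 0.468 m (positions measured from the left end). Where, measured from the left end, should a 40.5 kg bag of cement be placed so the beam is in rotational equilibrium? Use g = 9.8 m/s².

Choose the fulcrum (at 1.94 m from the left end) as the axis so the support reaction has zero arm there.
Box: 24.8 × 9.8 = 243 N down at 0.468 m → arm 1.472 m, τ = 243 × 1.472 = 357.7 N·m counterclockwise.
Net moment of existing loads = 357.7 N·m counterclockwise.
The bag of cement weighs 40.5 × 9.8 = 396.9 N and must supply an equal clockwise moment, so its lever arm about the fulcrum is 357.7 / 396.9 = 0.901 m.
That puts it at 1.94 + 0.901 = 2.84 m from the left end.

x ≈ 2.84 m from the left end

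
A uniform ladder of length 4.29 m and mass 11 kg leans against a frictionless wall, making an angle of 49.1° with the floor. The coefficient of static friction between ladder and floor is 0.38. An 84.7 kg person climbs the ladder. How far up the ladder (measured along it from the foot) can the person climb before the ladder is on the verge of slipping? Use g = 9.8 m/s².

d ≈ 1.85 m

Choose the foot of the ladder as the axis so the floor normal and friction both act there and drop out.
Ladder weight 11×9.8 = 107.8 N acts at 2.145 m along the ladder; its horizontal arm is 2.145·cos49.1° = 1.404 m → τ = 151.4 N·m clockwise.
Person weight 84.7×9.8 = 830.1 N at distance d → arm d·cos49.1° → τ = 830.1·d·0.6547 clockwise.
Wall normal N at the top has arm L sinθ = 3.243 m counterclockwise, so Στ = 0 gives N·3.243 = 151.4 + 543.5·d.
ΣFy = 0 ⇒ N_floor = 937.9 N, so the maximum friction is μ_s·N_floor = 0.38×937.9 = 356.4 N. ΣFx = 0 ⇒ N_wall = f, so at the slipping point N = 356.4 N.
Substituting: 356.4×3.243 = 151.4 + 543.5·d ⇒ d = (1156 − 151.4) / 543.5 = 1.85 m.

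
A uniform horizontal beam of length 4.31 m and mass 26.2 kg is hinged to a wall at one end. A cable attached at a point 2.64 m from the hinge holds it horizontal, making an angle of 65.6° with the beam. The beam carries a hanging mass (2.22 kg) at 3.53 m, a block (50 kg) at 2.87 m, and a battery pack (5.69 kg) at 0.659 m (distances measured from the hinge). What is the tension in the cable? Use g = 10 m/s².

Choose the hinge as the axis so the unknown hinge reaction has zero arm there.
Beam weight: 26.2 × 10 = 262 N down at 2.155 m → arm 2.155 m, τ = 262 × 2.155 = 564.6 N·m clockwise.
Hanging mass: 2.22 × 10 = 22.2 N down at 3.53 m → arm 3.53 m, τ = 22.2 × 3.53 = 78.37 N·m clockwise.
Block: 50 × 10 = 500 N down at 2.87 m → arm 2.87 m, τ = 500 × 2.87 = 1435 N·m clockwise.
Battery pack: 5.69 × 10 = 56.9 N down at 0.659 m → arm 0.659 m, τ = 56.9 × 0.659 = 37.5 N·m clockwise.
Total clockwise load moment = 2115 N·m.
The cable tension T acts at 2.64 m; only its component perpendicular to the beam, T sinθ, produces torque. sin 65.6° = 0.9107.
Στ = 0 ⇒ T × 2.64 × 0.9107 = 2115 ⇒ T = 2115 / 2.404 = 880 N.

T ≈ 880 N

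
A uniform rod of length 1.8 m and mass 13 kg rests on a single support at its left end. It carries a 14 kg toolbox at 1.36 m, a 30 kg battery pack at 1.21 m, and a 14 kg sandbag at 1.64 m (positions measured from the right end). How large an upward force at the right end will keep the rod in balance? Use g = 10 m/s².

Choose the left end as the axis so the unknown pivot reaction has zero arm there.
Beam weight: 13 × 10 = 130 N down at 0.9 m → arm 0.9 m, τ = 130 × 0.9 = 117 N·m clockwise.
Toolbox: 14 × 10 = 140 N down at 1.36 m → arm 0.44 m, τ = 140 × 0.44 = 61.6 N·m clockwise.
Battery pack: 30 × 10 = 300 N down at 1.21 m → arm 0.59 m, τ = 300 × 0.59 = 177 N·m clockwise.
Sandbag: 14 × 10 = 140 N down at 1.64 m → arm 0.16 m, τ = 140 × 0.16 = 22.4 N·m clockwise.
Net moment of the loads = 378 N·m clockwise.
The upward force F acts at the right end, arm 1.8 m, giving F × 1.8 counterclockwise.
Balancing moments: F × 1.8 = 378, giving F = 378 / 1.8 = 210 N.

F ≈ 210 N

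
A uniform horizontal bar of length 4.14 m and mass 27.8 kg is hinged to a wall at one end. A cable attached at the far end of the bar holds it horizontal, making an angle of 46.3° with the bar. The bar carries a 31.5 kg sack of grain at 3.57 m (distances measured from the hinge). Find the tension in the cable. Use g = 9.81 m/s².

T ≈ 557 N

Taking torques about the hinge:
Beam weight: 27.8 × 9.81 = 272.7 N down at 2.07 m → arm 2.07 m, τ = 272.7 × 2.07 = 564.5 N·m clockwise.
Sack of grain: 31.5 × 9.81 = 309 N down at 3.57 m → arm 3.57 m, τ = 309 × 3.57 = 1103 N·m clockwise.
Total clockwise load moment = 1668 N·m.
The cable tension T acts at 4.14 m; only its component perpendicular to the bar, T sinθ, produces torque. sin 46.3° = 0.723.
Στ = 0 ⇒ T × 4.14 × 0.723 = 1668 ⇒ T = 1668 / 2.993 = 557 N.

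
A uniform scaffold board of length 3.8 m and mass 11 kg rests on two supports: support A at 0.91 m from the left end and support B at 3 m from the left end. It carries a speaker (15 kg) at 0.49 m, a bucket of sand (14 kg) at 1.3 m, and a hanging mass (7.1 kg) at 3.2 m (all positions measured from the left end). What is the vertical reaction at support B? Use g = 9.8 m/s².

Choose support A as the axis so its reaction then has zero moment arm.
Beam weight: 11 × 9.8 = 107.8 N down at 1.9 m → arm 0.99 m, τ = 107.8 × 0.99 = 106.7 N·m clockwise.
Speaker: 15 × 9.8 = 147 N down at 0.49 m → arm 0.42 m, τ = 147 × 0.42 = 61.74 N·m counterclockwise.
Bucket of sand: 14 × 9.8 = 137.2 N down at 1.3 m → arm 0.39 m, τ = 137.2 × 0.39 = 53.51 N·m clockwise.
Hanging mass: 7.1 × 9.8 = 69.58 N down at 3.2 m → arm 2.29 m, τ = 69.58 × 2.29 = 159.3 N·m clockwise.
Net load moment about support A = 257.8 N·m clockwise.
Reaction R at support B is upward at 3 m, arm 2.09 m → moment R × 2.09 counterclockwise.
Balancing moments: R × 2.09 = 257.8, giving R = 123 N.

R_B ≈ 123 N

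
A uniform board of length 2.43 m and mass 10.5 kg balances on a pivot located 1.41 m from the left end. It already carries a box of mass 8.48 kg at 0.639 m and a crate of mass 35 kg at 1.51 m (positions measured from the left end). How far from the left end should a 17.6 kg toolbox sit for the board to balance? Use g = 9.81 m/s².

Choose the pivot (at 1.41 m from the left end) as the axis so the support reaction has zero arm there.
Beam weight: 10.5 × 9.81 = 103 N down at 1.215 m → arm 0.195 m, τ = 103 × 0.195 = 20.09 N·m counterclockwise.
Box: 8.48 × 9.81 = 83.19 N down at 0.639 m → arm 0.771 m, τ = 83.19 × 0.771 = 64.14 N·m counterclockwise.
Crate: 35 × 9.81 = 343.4 N down at 1.51 m → arm 0.1 m, τ = 343.4 × 0.1 = 34.34 N·m clockwise.
Net moment of existing loads = 49.89 N·m counterclockwise.
The toolbox weighs 17.6 × 9.81 = 172.7 N and must supply an equal clockwise moment, so its lever arm about the pivot is 49.89 / 172.7 = 0.289 m.
That puts it at 1.41 + 0.289 = 1.7 m from the left end.

x ≈ 1.7 m from the left end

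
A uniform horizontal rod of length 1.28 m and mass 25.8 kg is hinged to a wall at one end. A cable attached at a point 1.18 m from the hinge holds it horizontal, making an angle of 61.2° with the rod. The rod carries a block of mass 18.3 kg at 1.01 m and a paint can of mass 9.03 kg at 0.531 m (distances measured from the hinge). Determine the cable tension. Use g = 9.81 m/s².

Choose the hinge as the axis so the unknown hinge reaction has zero arm there.
Beam weight: 25.8 × 9.81 = 253.1 N down at 0.64 m → arm 0.64 m, τ = 253.1 × 0.64 = 162 N·m clockwise.
Block: 18.3 × 9.81 = 179.5 N down at 1.01 m → arm 1.01 m, τ = 179.5 × 1.01 = 181.3 N·m clockwise.
Paint can: 9.03 × 9.81 = 88.58 N down at 0.531 m → arm 0.531 m, τ = 88.58 × 0.531 = 47.04 N·m clockwise.
Total clockwise load moment = 390.3 N·m.
The cable tension T acts at 1.18 m; only its component perpendicular to the rod, T sinθ, produces torque. sin 61.2° = 0.8763.
Balancing moments: T × 1.18 × 0.8763 = 390.3, giving T = 390.3 / 1.034 = 377 N.

T ≈ 377 N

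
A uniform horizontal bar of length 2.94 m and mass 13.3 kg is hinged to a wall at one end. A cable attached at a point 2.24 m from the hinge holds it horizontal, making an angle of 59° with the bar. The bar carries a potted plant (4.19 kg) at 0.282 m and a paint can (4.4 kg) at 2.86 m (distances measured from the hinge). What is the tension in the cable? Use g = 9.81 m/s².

About the hinge:
Beam weight: 13.3 × 9.81 = 130.5 N down at 1.47 m → arm 1.47 m, τ = 130.5 × 1.47 = 191.8 N·m clockwise.
Potted plant: 4.19 × 9.81 = 41.1 N down at 0.282 m → arm 0.282 m, τ = 41.1 × 0.282 = 11.59 N·m clockwise.
Paint can: 4.4 × 9.81 = 43.16 N down at 2.86 m → arm 2.86 m, τ = 43.16 × 2.86 = 123.4 N·m clockwise.
Total clockwise load moment = 326.8 N·m.
The cable tension T acts at 2.24 m; only its component perpendicular to the bar, T sinθ, produces torque. sin 59° = 0.8572.
For rotational equilibrium, T × 2.24 × 0.8572 = 326.8, so T = 326.8 / 1.92 = 170 N.

T ≈ 170 N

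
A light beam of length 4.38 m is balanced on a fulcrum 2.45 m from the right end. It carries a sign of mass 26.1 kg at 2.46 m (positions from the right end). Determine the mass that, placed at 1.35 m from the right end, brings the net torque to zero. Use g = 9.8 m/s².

Sum moments about the fulcrum (at 2.45 m from the right end) (the support reaction has zero arm there).
Sign: 26.1 × 9.8 = 255.8 N down at 2.46 m → arm 0.01 m, τ = 255.8 × 0.01 = 2.558 N·m counterclockwise.
Net moment of known loads = 2.558 N·m counterclockwise.
An unknown mass m at 1.35 m has arm 1.1 m; its moment is m·g·1.1 clockwise.
Στ = 0 ⇒ m × 9.8 × 1.1 = 2.558 ⇒ m = 2.558 / (9.8 × 1.1) = 0.237 kg.

m ≈ 0.237 kg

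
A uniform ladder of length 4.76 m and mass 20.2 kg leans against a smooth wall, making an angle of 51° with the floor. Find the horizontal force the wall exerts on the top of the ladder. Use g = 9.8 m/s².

N_wall ≈ 80.2 N

About the foot of the ladder:
Ladder weight 20.2×9.8 = 198 N acts at 2.38 m along the ladder; its horizontal arm is 2.38·cos51° = 1.498 m → τ = 296.6 N·m clockwise.
Wall normal N acts horizontally at the top; its moment arm is the height L sinθ = 4.76·sin51° = 3.699 m, counterclockwise.
Balancing moments: N × 3.699 = 296.6, giving N = 80.2 N.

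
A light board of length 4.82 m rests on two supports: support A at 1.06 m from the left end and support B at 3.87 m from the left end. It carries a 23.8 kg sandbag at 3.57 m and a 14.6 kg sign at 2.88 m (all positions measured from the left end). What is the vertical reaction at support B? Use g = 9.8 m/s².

Taking torques about support A:
Sandbag: 23.8 × 9.8 = 233.2 N down at 3.57 m → arm 2.51 m, τ = 233.2 × 2.51 = 585.3 N·m clockwise.
Sign: 14.6 × 9.8 = 143.1 N down at 2.88 m → arm 1.82 m, τ = 143.1 × 1.82 = 260.4 N·m clockwise.
Net load moment about support A = 845.7 N·m clockwise.
Reaction R at support B is upward at 3.87 m, arm 2.81 m → moment R × 2.81 counterclockwise.
For rotational equilibrium, R × 2.81 = 845.7, so R = 301 N.

R_B ≈ 301 N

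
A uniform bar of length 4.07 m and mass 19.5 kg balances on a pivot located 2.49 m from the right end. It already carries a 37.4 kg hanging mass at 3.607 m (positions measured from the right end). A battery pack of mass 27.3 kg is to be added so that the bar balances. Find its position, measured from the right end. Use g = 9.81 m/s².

x ≈ 1.28 m from the right end

About the pivot (at 2.49 m from the right end):
Beam weight: 19.5 × 9.81 = 191.3 N down at 2.035 m → arm 0.455 m, τ = 191.3 × 0.455 = 87.04 N·m clockwise.
Hanging mass: 37.4 × 9.81 = 366.9 N down at 3.607 m → arm 1.117 m, τ = 366.9 × 1.117 = 409.8 N·m counterclockwise.
Net moment of existing loads = 322.8 N·m counterclockwise.
The battery pack weighs 27.3 × 9.81 = 267.8 N and must supply an equal clockwise moment, so its lever arm about the pivot is 322.8 / 267.8 = 1.21 m.
That puts it at 2.49 − 1.21 = 1.28 m from the right end.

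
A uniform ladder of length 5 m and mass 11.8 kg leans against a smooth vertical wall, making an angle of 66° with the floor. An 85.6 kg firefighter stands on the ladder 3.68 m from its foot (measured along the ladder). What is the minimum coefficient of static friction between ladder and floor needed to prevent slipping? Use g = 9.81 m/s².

Sum moments about the foot of the ladder (the floor normal and friction both act there and drop out).
Ladder weight 11.8×9.81 = 115.8 N acts at 2.5 m along the ladder; its horizontal arm is 2.5·cos66° = 1.017 m → τ = 117.8 N·m clockwise.
Firefighter: 85.6×9.81 = 839.7 N at 3.68 m → arm 1.497 m → τ = 1257 N·m clockwise.
Wall normal N acts horizontally at the top; its moment arm is the height L sinθ = 5·sin66° = 4.568 m, counterclockwise.
Setting net torque to zero: N × 4.568 = 1375 → N = 301 N.
ΣFx = 0 ⇒ f = N_wall = 301 N. ΣFy = 0 ⇒ N_floor = 955.5 N.
μ_min = f / N_floor = 301 / 955.5 = 0.315.

μ_min ≈ 0.315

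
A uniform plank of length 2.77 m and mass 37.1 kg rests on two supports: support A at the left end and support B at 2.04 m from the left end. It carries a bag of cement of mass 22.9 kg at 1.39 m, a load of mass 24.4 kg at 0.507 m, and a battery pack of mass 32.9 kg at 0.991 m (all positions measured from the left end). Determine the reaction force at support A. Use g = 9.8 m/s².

Choose support B as the axis so its reaction then has zero moment arm.
Beam weight: 37.1 × 9.8 = 363.6 N down at 1.385 m → arm 0.655 m, τ = 363.6 × 0.655 = 238.2 N·m counterclockwise.
Bag of cement: 22.9 × 9.8 = 224.4 N down at 1.39 m → arm 0.65 m, τ = 224.4 × 0.65 = 145.9 N·m counterclockwise.
Load: 24.4 × 9.8 = 239.1 N down at 0.507 m → arm 1.533 m, τ = 239.1 × 1.533 = 366.5 N·m counterclockwise.
Battery pack: 32.9 × 9.8 = 322.4 N down at 0.991 m → arm 1.049 m, τ = 322.4 × 1.049 = 338.2 N·m counterclockwise.
Net load moment about support B = 1089 N·m counterclockwise.
Reaction R at support A is upward at 0 m, arm 2.04 m → moment R × 2.04 clockwise.
Setting net torque to zero: R × 2.04 = 1089 → R = 534 N.

R_A ≈ 534 N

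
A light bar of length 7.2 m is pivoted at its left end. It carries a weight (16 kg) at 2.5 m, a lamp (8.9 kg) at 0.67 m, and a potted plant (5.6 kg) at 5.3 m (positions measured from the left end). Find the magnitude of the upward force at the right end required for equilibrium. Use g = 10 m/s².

Choose the left end as the axis so the unknown pivot reaction has zero arm there.
Weight: 16 × 10 = 160 N down at 2.5 m → arm 2.5 m, τ = 160 × 2.5 = 400 N·m clockwise.
Lamp: 8.9 × 10 = 89 N down at 0.67 m → arm 0.67 m, τ = 89 × 0.67 = 59.63 N·m clockwise.
Potted plant: 5.6 × 10 = 56 N down at 5.3 m → arm 5.3 m, τ = 56 × 5.3 = 296.8 N·m clockwise.
Net moment of the loads = 756.4 N·m clockwise.
The upward force F acts at the right end, arm 7.2 m, giving F × 7.2 counterclockwise.
Στ = 0 ⇒ F × 7.2 = 756.4 ⇒ F = 756.4 / 7.2 = 105 N.

F ≈ 105 N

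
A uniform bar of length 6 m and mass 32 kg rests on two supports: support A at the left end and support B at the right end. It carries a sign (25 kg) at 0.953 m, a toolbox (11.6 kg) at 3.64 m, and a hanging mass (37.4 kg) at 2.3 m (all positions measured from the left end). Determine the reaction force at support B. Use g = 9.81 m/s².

Choose support A as the axis so its reaction then has zero moment arm.
Beam weight: 32 × 9.81 = 313.9 N down at 3 m → arm 3 m, τ = 313.9 × 3 = 941.7 N·m clockwise.
Sign: 25 × 9.81 = 245.2 N down at 0.953 m → arm 0.953 m, τ = 245.2 × 0.953 = 233.7 N·m clockwise.
Toolbox: 11.6 × 9.81 = 113.8 N down at 3.64 m → arm 3.64 m, τ = 113.8 × 3.64 = 414.2 N·m clockwise.
Hanging mass: 37.4 × 9.81 = 366.9 N down at 2.3 m → arm 2.3 m, τ = 366.9 × 2.3 = 843.9 N·m clockwise.
Net load moment about support A = 2434 N·m clockwise.
Reaction R at support B is upward at 6 m, arm 6 m → moment R × 6 counterclockwise.
Στ = 0 ⇒ R × 6 = 2434 ⇒ R = 406 N.

R_B ≈ 406 N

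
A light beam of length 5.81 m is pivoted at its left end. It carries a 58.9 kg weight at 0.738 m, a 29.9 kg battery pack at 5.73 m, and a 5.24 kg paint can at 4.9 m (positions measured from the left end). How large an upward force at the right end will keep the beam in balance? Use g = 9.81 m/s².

Taking torques about the left end:
Weight: 58.9 × 9.81 = 577.8 N down at 0.738 m → arm 0.738 m, τ = 577.8 × 0.738 = 426.4 N·m clockwise.
Battery pack: 29.9 × 9.81 = 293.3 N down at 5.73 m → arm 5.73 m, τ = 293.3 × 5.73 = 1681 N·m clockwise.
Paint can: 5.24 × 9.81 = 51.4 N down at 4.9 m → arm 4.9 m, τ = 51.4 × 4.9 = 251.9 N·m clockwise.
Net moment of the loads = 2359 N·m clockwise.
The upward force F acts at the right end, arm 5.81 m, giving F × 5.81 counterclockwise.
Στ = 0 ⇒ F × 5.81 = 2359 ⇒ F = 2359 / 5.81 = 406 N.

F ≈ 406 N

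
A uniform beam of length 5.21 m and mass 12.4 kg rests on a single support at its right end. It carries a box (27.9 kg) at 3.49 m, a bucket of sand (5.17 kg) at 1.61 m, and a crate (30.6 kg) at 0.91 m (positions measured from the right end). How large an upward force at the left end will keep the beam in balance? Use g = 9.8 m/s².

Take moments about the right end.
Beam weight: 12.4 × 9.8 = 121.5 N down at 2.605 m → arm 2.605 m, τ = 121.5 × 2.605 = 316.5 N·m counterclockwise.
Box: 27.9 × 9.8 = 273.4 N down at 3.49 m → arm 3.49 m, τ = 273.4 × 3.49 = 954.2 N·m counterclockwise.
Bucket of sand: 5.17 × 9.8 = 50.67 N down at 1.61 m → arm 1.61 m, τ = 50.67 × 1.61 = 81.58 N·m counterclockwise.
Crate: 30.6 × 9.8 = 299.9 N down at 0.91 m → arm 0.91 m, τ = 299.9 × 0.91 = 272.9 N·m counterclockwise.
Net moment of the loads = 1625 N·m counterclockwise.
The upward force F acts at the left end, arm 5.21 m, giving F × 5.21 clockwise.
Balancing moments: F × 5.21 = 1625, giving F = 1625 / 5.21 = 312 N.

F ≈ 312 N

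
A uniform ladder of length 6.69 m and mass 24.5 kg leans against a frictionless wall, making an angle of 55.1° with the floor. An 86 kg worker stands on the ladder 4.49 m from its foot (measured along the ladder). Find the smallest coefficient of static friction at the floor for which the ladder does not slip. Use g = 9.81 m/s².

μ_min ≈ 0.442

Choose the foot of the ladder as the axis so the floor normal and friction both act there and drop out.
Ladder weight 24.5×9.81 = 240.3 N acts at 3.345 m along the ladder; its horizontal arm is 3.345·cos55.1° = 1.914 m → τ = 459.9 N·m clockwise.
Worker: 86×9.81 = 843.7 N at 4.49 m → arm 2.569 m → τ = 2167 N·m clockwise.
Wall normal N acts horizontally at the top; its moment arm is the height L sinθ = 6.69·sin55.1° = 5.487 m, counterclockwise.
Setting net torque to zero: N × 5.487 = 2627 → N = 478.8 N.
ΣFx = 0 ⇒ f = N_wall = 478.8 N. ΣFy = 0 ⇒ N_floor = 1084 N.
μ_min = f / N_floor = 478.8 / 1084 = 0.442.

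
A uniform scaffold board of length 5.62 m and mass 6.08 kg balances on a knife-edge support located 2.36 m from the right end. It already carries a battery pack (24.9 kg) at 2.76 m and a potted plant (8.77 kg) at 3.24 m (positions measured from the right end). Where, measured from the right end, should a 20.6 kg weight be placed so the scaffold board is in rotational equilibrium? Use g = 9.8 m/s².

About the knife-edge support (at 2.36 m from the right end):
Beam weight: 6.08 × 9.8 = 59.58 N down at 2.81 m → arm 0.45 m, τ = 59.58 × 0.45 = 26.81 N·m counterclockwise.
Battery pack: 24.9 × 9.8 = 244 N down at 2.76 m → arm 0.4 m, τ = 244 × 0.4 = 97.6 N·m counterclockwise.
Potted plant: 8.77 × 9.8 = 85.95 N down at 3.24 m → arm 0.88 m, τ = 85.95 × 0.88 = 75.64 N·m counterclockwise.
Net moment of existing loads = 200.1 N·m counterclockwise.
The weight weighs 20.6 × 9.8 = 201.9 N and must supply an equal clockwise moment, so its lever arm about the knife-edge support is 200.1 / 201.9 = 0.991 m.
That puts it at 2.36 − 0.991 = 1.37 m from the right end.

x ≈ 1.37 m from the right end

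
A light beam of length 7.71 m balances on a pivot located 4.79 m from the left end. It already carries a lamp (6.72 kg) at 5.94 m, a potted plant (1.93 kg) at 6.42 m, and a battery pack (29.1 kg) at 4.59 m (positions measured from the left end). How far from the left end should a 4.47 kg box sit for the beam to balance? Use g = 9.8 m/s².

x ≈ 3.66 m from the left end

Choose the pivot (at 4.79 m from the left end) as the axis so the support reaction has zero arm there.
Lamp: 6.72 × 9.8 = 65.86 N down at 5.94 m → arm 1.15 m, τ = 65.86 × 1.15 = 75.74 N·m clockwise.
Potted plant: 1.93 × 9.8 = 18.91 N down at 6.42 m → arm 1.63 m, τ = 18.91 × 1.63 = 30.82 N·m clockwise.
Battery pack: 29.1 × 9.8 = 285.2 N down at 4.59 m → arm 0.2 m, τ = 285.2 × 0.2 = 57.04 N·m counterclockwise.
Net moment of existing loads = 49.52 N·m clockwise.
The box weighs 4.47 × 9.8 = 43.81 N and must supply an equal counterclockwise moment, so its lever arm about the pivot is 49.52 / 43.81 = 1.13 m.
That puts it at 4.79 − 1.13 = 3.66 m from the left end.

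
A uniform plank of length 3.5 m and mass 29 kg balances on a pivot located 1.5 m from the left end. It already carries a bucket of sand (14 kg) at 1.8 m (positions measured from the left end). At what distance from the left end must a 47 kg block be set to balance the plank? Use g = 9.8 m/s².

x ≈ 1.26 m from the left end

Taking torques about the pivot (at 1.5 m from the left end):
Beam weight: 29 × 9.8 = 284.2 N down at 1.75 m → arm 0.25 m, τ = 284.2 × 0.25 = 71.05 N·m clockwise.
Bucket of sand: 14 × 9.8 = 137.2 N down at 1.8 m → arm 0.3 m, τ = 137.2 × 0.3 = 41.16 N·m clockwise.
Net moment of existing loads = 112.2 N·m clockwise.
The block weighs 47 × 9.8 = 460.6 N and must supply an equal counterclockwise moment, so its lever arm about the pivot is 112.2 / 460.6 = 0.244 m.
That puts it at 1.5 − 0.244 = 1.26 m from the left end.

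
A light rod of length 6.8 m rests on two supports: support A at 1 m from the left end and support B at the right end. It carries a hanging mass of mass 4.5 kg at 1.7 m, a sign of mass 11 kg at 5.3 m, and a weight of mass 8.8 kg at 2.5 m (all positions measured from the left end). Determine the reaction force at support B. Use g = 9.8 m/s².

Take moments about support A.
Hanging mass: 4.5 × 9.8 = 44.1 N down at 1.7 m → arm 0.7 m, τ = 44.1 × 0.7 = 30.87 N·m clockwise.
Sign: 11 × 9.8 = 107.8 N down at 5.3 m → arm 4.3 m, τ = 107.8 × 4.3 = 463.5 N·m clockwise.
Weight: 8.8 × 9.8 = 86.24 N down at 2.5 m → arm 1.5 m, τ = 86.24 × 1.5 = 129.4 N·m clockwise.
Net load moment about support A = 623.8 N·m clockwise.
Reaction R at support B is upward at 6.8 m, arm 5.8 m → moment R × 5.8 counterclockwise.
Balancing moments: R × 5.8 = 623.8, giving R = 108 N.

R_B ≈ 108 N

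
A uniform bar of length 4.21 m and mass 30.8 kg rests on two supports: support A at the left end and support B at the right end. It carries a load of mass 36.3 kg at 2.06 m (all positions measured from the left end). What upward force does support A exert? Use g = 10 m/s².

About support B:
Beam weight: 30.8 × 10 = 308 N down at 2.105 m → arm 2.105 m, τ = 308 × 2.105 = 648.3 N·m counterclockwise.
Load: 36.3 × 10 = 363 N down at 2.06 m → arm 2.15 m, τ = 363 × 2.15 = 780.4 N·m counterclockwise.
Net load moment about support B = 1429 N·m counterclockwise.
Reaction R at support A is upward at 0 m, arm 4.21 m → moment R × 4.21 clockwise.
Setting net torque to zero: R × 4.21 = 1429 → R = 339 N.

R_A ≈ 339 N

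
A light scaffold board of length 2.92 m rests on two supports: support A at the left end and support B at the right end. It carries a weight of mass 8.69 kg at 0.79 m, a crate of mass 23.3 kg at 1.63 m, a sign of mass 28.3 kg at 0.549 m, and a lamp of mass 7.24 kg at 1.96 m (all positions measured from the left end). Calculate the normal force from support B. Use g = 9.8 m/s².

Take moments about support A.
Weight: 8.69 × 9.8 = 85.16 N down at 0.79 m → arm 0.79 m, τ = 85.16 × 0.79 = 67.28 N·m clockwise.
Crate: 23.3 × 9.8 = 228.3 N down at 1.63 m → arm 1.63 m, τ = 228.3 × 1.63 = 372.1 N·m clockwise.
Sign: 28.3 × 9.8 = 277.3 N down at 0.549 m → arm 0.549 m, τ = 277.3 × 0.549 = 152.2 N·m clockwise.
Lamp: 7.24 × 9.8 = 70.95 N down at 1.96 m → arm 1.96 m, τ = 70.95 × 1.96 = 139.1 N·m clockwise.
Net load moment about support A = 730.7 N·m clockwise.
Reaction R at support B is upward at 2.92 m, arm 2.92 m → moment R × 2.92 counterclockwise.
Balancing moments: R × 2.92 = 730.7, giving R = 250 N.

R_B ≈ 250 N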